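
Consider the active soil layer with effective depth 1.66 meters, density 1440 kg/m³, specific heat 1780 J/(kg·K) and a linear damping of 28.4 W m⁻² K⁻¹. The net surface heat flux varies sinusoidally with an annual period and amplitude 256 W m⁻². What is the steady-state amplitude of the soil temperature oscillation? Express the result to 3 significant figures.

Areal heat capacity C = ρ c_p D = 1440 × 1780 × 1.66 = 4.25×10^6 J/(m^2 K).
Angular frequency ω = 2π / T = 2π / 3.15×10^7 s = 1.99×10^-7 s⁻¹.
√((Cω)² + λ²) = √((0.848)² + 28.4²) = 28.4 W/(m²·K).
Amplitude A = F₀ / √((Cω)²+λ²) = 256 / 28.4 = 9.01 K.

9.01 K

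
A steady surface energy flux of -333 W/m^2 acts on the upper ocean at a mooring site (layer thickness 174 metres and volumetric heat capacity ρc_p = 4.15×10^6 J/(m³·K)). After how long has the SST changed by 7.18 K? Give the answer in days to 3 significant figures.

180 days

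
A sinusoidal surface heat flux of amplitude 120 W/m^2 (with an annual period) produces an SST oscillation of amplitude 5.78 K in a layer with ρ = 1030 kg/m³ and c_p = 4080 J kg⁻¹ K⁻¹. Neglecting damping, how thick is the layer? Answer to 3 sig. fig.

ω = 2π / 3.15×10^7 s = 1.99×10^-7 s⁻¹.
Required C = F₀ / (A ω) = 120 / (5.78 × 1.99×10^-7) = 1.04×10^8 J/(m²·K).
D = C / (ρ c_p) = 1.04×10^8 / (1030 × 4080) = 24.8 m.

24.8 m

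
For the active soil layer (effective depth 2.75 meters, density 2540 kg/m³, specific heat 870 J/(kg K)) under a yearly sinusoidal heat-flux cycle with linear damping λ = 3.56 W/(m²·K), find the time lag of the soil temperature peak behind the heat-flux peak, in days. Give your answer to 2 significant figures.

19 days

Areal heat capacity C = ρ c_p D = 2540 × 870 × 2.75 = 6.08×10^6 J/(m^2 K).
ω = 2π / 3.15×10^7 s = 1.99×10^-7 s⁻¹.
Phase lag φ = arctan(Cω/λ) = arctan(1.21/3.56) = 0.328 rad.
Time lag = φ / ω = 0.328 / 1.99×10^-7 = 1.65×10^6 s = 19.0 days.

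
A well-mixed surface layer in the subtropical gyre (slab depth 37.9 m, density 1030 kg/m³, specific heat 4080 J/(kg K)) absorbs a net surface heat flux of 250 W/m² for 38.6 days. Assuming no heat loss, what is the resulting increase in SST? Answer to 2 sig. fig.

Areal heat capacity C = ρ c_p D = 1030 × 4080 × 37.9 = 1.59×10^8 J m⁻² K⁻¹.
Net heat input Q = F Δt = 250 × (38.6 days × 86400 s/day) = 8.34×10^8 J/m².
ΔT = Q / C = 8.34×10^8 / 1.59×10^8 = 5.23 K.

5.2 K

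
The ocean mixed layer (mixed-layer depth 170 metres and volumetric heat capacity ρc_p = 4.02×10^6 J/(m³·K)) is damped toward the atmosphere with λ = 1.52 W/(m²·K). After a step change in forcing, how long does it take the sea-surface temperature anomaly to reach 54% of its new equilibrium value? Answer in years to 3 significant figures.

11.1 years

Areal heat capacity C = ρc_p × D = 4.02×10^6 × 170 = 6.83×10^8 J m⁻² K⁻¹.
τ = C / λ = 6.83×10^8 / 1.52 = 4.50×10^8 s.
Fraction reached: 1 − e^(−t/τ) = 0.54 ⇒ t = −τ ln(1 − 0.54) = τ × 0.777.
t = 3.49×10^8 s = 11.1 years.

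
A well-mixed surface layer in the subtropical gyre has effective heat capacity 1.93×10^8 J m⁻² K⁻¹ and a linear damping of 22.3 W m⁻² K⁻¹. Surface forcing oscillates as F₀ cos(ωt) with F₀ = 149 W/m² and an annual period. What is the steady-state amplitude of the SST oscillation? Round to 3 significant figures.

3.35 K

Areal heat capacity C = 1.93×10^8 J m⁻² K⁻¹ (given).
Angular frequency ω = 2π / T = 2π / 3.15×10^7 s = 1.99×10^-7 s⁻¹.
√((Cω)² + λ²) = √((38.5)² + 22.3²) = 44.5 W/(m²·K).
Amplitude A = F₀ / √((Cω)²+λ²) = 149 / 44.5 = 3.35 K.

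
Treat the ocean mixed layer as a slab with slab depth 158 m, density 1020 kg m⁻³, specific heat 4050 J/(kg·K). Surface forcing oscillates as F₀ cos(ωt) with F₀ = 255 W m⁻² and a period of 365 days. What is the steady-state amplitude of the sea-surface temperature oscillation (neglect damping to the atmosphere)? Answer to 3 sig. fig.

1.96 K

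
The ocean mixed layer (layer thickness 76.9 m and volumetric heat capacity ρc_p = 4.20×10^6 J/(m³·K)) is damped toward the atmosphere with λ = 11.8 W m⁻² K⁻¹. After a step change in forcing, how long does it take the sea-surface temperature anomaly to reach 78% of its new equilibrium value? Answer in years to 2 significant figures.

1.3 years

Areal heat capacity C = ρc_p × D = 4.20×10^6 × 76.9 = 3.23×10^8 J/(m²·K).
τ = C / λ = 3.23×10^8 / 11.8 = 2.74×10^7 s.
Fraction reached: 1 − e^(−t/τ) = 0.78 ⇒ t = −τ ln(1 − 0.78) = τ × 1.51.
t = 4.14×10^7 s = 1.31 years.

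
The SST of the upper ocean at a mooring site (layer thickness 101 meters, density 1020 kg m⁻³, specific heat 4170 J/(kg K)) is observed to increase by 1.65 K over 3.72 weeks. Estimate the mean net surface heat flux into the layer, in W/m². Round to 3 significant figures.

315

Areal heat capacity C = ρ c_p D = 1020 × 4170 × 101 = 4.30×10^8 J/(m²·K).
Required heat per unit area: Q = C ΔT = 4.30×10^8 × 1.65 = 7.09×10^8 J/m².
Flux F = Q / Δt = 7.09×10^8 / 2.25×10^6 s = 315 W/m².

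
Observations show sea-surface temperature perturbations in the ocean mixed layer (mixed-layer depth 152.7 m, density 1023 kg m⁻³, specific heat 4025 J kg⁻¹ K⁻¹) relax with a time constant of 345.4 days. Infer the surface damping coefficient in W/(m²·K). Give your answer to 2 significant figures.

21

Areal heat capacity C = ρ c_p D = 1023 × 4025 × 152.7 = 6.29×10^8 J m⁻² K⁻¹.
τ = 345.4 days = 2.98×10^7 s.
λ = C / τ = 6.29×10^8 / 2.98×10^7 = 21.1 W/(m²·K).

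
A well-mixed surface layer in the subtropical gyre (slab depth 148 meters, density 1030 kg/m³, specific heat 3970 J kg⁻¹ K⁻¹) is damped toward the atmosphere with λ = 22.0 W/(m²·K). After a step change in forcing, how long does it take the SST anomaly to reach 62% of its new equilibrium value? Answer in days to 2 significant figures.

Areal heat capacity C = ρ c_p D = 1030 × 3970 × 148 = 6.05×10^8 J m⁻² K⁻¹.
τ = C / λ = 6.05×10^8 / 22.0 = 2.75×10^7 s.
Fraction reached: 1 − e^(−t/τ) = 0.62 ⇒ t = −τ ln(1 − 0.62) = τ × 0.968.
t = 2.66×10^7 s = 308 days.

310 days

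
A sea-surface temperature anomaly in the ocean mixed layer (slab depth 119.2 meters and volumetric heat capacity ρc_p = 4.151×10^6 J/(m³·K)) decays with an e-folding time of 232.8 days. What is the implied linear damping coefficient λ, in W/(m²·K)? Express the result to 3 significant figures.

24.6

Areal heat capacity C = ρc_p × D = 4.151×10^6 × 119.2 = 4.95×10^8 J/(m^2 K).
τ = 232.8 days = 2.01×10^7 s.
λ = C / τ = 4.95×10^8 / 2.01×10^7 = 24.6 W/(m²·K).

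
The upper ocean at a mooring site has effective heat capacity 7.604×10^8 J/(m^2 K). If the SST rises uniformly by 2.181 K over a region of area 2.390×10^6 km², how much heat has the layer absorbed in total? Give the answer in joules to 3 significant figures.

3.96×10^21 J

Areal heat capacity C = 7.604×10^8 J/(m^2 K) (given).
Heat per unit area: q = C ΔT = 7.60×10^8 × 2.181 = 1.66×10^9 J/m².
Total heat: Q = q × A = 1.66×10^9 × (2.390×10^6 × 10⁶ m²) = 3.96×10^21 J.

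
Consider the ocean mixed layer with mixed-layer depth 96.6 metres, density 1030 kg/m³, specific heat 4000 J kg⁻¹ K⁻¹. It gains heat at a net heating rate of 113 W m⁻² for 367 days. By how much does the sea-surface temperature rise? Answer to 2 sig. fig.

Areal heat capacity C = ρ c_p D = 1030 × 4000 × 96.6 = 3.98×10^8 J m⁻² K⁻¹.
Net heat input Q = F Δt = 113 × (367 days × 86400 s/day) = 3.58×10^9 J/m².
ΔT = Q / C = 3.58×10^9 / 3.98×10^8 = 9.00 K.

9.0 K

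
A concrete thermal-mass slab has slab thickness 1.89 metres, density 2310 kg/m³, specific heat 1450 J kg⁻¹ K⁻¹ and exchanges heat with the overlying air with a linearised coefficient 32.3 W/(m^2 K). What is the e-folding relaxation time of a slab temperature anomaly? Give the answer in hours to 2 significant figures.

54 hours

Areal heat capacity C = ρ c_p D = 2310 × 1450 × 1.89 = 6.33×10^6 J m⁻² K⁻¹.
Relaxation time τ = C / λ = 6.33×10^6 / 32.3 = 1.96×10^5 s.
In hours: 1.96×10^5 s / (3600 s/hour) = 54.4 hours.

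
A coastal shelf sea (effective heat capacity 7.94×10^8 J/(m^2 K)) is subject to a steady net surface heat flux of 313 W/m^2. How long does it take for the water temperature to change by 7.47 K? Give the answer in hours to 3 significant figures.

Areal heat capacity C = 7.94×10^8 J/(m^2 K) (given).
Time required: Δt = C ΔT / F = 7.94×10^8 × 7.47 / 313 = 1.89×10^7 s.
In hours: 1.89×10^7 s / (3600 s/hour) = 5260 hours.

5260 hours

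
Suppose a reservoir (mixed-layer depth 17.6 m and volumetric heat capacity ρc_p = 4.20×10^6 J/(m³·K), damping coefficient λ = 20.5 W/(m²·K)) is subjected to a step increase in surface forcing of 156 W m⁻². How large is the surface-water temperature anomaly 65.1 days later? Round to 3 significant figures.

6.01 K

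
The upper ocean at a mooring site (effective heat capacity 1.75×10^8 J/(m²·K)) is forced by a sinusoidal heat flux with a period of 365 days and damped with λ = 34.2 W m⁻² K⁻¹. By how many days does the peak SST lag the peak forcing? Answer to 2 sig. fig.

Areal heat capacity C = 1.75×10^8 J/(m²·K) (given).
ω = 2π / 3.15×10^7 s = 1.99×10^-7 s⁻¹.
Phase lag φ = arctan(Cω/λ) = arctan(34.9/34.2) = 0.795 rad.
Time lag = φ / ω = 0.795 / 1.99×10^-7 = 3.99×10^6 s = 46.2 days.

46 days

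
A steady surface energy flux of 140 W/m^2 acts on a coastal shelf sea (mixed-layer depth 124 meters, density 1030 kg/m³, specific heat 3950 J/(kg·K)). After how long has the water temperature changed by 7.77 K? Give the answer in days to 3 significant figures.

Areal heat capacity C = ρ c_p D = 1030 × 3950 × 124 = 5.04×10^8 J m⁻² K⁻¹.
Time required: Δt = C ΔT / F = 5.04×10^8 × 7.77 / 140 = 2.80×10^7 s.
In days: 2.80×10^7 s / (86400 s/day) = 324 days.

324 days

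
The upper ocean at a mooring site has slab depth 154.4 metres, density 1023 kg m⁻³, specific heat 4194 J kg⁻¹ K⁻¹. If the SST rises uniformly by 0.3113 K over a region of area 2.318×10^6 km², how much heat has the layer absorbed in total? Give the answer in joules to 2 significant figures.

4.8×10^20 J

Areal heat capacity C = ρ c_p D = 1023 × 4194 × 154.4 = 6.62×10^8 J/(m²·K).
Heat per unit area: q = C ΔT = 6.62×10^8 × 0.3113 = 2.06×10^8 J/m².
Total heat: Q = q × A = 2.06×10^8 × (2.318×10^6 × 10⁶ m²) = 4.78×10^20 J.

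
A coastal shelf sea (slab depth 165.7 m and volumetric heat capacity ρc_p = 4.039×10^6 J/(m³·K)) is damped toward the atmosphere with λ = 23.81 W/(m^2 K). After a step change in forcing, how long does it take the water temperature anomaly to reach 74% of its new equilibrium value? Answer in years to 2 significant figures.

Areal heat capacity C = ρc_p × D = 4.039×10^6 × 165.7 = 6.69×10^8 J m⁻² K⁻¹.
τ = C / λ = 6.69×10^8 / 23.81 = 2.81×10^7 s.
Fraction reached: 1 − e^(−t/τ) = 0.74 ⇒ t = −τ ln(1 − 0.74) = τ × 1.35.
t = 3.79×10^7 s = 1.20 years.

1.2 years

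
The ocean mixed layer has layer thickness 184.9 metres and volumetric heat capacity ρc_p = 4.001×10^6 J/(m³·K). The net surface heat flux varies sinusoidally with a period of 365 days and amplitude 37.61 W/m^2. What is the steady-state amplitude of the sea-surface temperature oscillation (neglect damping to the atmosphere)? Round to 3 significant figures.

Areal heat capacity C = ρc_p × D = 4.001×10^6 × 184.9 = 7.40×10^8 J m⁻² K⁻¹.
Angular frequency ω = 2π / T = 2π / 3.15×10^7 s = 1.99×10^-7 s⁻¹.
Cω = 7.40×10^8 × 1.99×10^-7 = 147 W/(m²·K).
Amplitude A = F₀ / (Cω) = 37.61 / 147 = 0.255 K.

0.255 K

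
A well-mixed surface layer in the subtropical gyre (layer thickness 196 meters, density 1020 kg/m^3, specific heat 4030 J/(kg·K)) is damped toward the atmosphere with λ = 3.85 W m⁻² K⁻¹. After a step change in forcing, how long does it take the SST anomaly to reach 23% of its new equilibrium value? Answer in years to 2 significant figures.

1.7 years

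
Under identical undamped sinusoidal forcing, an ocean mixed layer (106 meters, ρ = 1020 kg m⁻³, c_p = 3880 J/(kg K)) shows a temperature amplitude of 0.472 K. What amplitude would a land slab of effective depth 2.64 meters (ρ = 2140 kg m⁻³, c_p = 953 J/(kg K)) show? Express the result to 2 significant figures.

C_ocean = 4.20×10^8 J/(m²·K); C_land = 5.38×10^6 J/(m²·K).
A ∝ 1/C ⇒ A_land = A_ocean × C_ocean/C_land = 0.472 × 77.9 = 36.8 K.

37 K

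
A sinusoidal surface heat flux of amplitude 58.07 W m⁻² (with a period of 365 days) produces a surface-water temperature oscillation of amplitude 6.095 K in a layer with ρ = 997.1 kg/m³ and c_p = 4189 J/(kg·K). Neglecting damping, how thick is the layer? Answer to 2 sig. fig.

ω = 2π / 3.15×10^7 s = 1.99×10^-7 s⁻¹.
Required C = F₀ / (A ω) = 58.07 / (6.095 × 1.99×10^-7) = 4.78×10^7 J/(m²·K).
D = C / (ρ c_p) = 4.78×10^7 / (997.1 × 4189) = 11.4 m.

11 m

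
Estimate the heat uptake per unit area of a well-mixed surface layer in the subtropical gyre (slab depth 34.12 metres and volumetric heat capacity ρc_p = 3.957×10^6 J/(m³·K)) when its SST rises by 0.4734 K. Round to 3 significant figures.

Areal heat capacity C = ρc_p × D = 3.957×10^6 × 34.12 = 1.35×10^8 J/(m^2 K).
ΔQ = C ΔT = 1.35×10^8 × 0.4734 = 6.39×10^7 J/m².

6.39×10^7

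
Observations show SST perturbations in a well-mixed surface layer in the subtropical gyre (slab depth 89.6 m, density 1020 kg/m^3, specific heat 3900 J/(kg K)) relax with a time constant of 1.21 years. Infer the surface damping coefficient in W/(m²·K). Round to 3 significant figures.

Areal heat capacity C = ρ c_p D = 1020 × 3900 × 89.6 = 3.56×10^8 J/(m²·K).
τ = 1.21 years = 3.82×10^7 s.
λ = C / τ = 3.56×10^8 / 3.82×10^7 = 9.33 W/(m²·K).

9.33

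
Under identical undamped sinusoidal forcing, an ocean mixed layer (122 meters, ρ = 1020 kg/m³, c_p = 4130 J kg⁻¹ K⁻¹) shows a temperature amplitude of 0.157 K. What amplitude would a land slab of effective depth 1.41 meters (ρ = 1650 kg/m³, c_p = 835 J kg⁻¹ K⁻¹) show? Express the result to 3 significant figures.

C_ocean = 5.14×10^8 J/(m²·K); C_land = 1.94×10^6 J/(m²·K).
A ∝ 1/C ⇒ A_land = A_ocean × C_ocean/C_land = 0.157 × 265 = 41.5 K.

41.5 K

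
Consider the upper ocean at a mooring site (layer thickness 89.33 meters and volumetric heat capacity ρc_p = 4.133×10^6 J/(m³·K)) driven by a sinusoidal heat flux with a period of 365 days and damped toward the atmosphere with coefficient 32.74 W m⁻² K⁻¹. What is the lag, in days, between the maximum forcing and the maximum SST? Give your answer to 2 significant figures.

67 days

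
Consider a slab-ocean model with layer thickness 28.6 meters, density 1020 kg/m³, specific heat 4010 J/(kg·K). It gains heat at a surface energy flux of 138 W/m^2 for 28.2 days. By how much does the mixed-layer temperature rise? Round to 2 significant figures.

Areal heat capacity C = ρ c_p D = 1020 × 4010 × 28.6 = 1.17×10^8 J/(m²·K).
Net heat input Q = F Δt = 138 × (28.2 days × 86400 s/day) = 3.36×10^8 J/m².
ΔT = Q / C = 3.36×10^8 / 1.17×10^8 = 2.87 K.

2.9 K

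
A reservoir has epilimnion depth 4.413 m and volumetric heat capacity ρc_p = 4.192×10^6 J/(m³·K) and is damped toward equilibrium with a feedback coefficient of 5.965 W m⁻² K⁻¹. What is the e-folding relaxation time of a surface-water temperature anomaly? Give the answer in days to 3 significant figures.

35.9 days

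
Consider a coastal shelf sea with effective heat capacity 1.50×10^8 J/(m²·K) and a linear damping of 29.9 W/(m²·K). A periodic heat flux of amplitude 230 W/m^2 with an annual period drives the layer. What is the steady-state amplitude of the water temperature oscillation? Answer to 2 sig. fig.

5.4 K

Areal heat capacity C = 1.50×10^8 J/(m²·K) (given).
Angular frequency ω = 2π / T = 2π / 3.15×10^7 s = 1.99×10^-7 s⁻¹.
√((Cω)² + λ²) = √((29.9)² + 29.9²) = 42.3 W/(m²·K).
Amplitude A = F₀ / √((Cω)²+λ²) = 230 / 42.3 = 5.44 K.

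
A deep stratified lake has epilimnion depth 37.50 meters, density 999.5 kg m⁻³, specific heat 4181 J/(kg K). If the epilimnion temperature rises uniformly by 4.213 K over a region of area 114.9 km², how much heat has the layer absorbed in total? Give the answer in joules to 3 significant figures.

7.59×10^16 J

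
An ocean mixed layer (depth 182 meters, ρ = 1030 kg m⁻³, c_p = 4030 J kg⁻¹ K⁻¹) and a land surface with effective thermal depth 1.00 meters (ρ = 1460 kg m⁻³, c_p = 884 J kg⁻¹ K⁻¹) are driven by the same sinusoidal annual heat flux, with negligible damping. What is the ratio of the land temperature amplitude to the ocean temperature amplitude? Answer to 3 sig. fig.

585

C_ocean = 1030 × 4030 × 182 = 7.55×10^8 J/(m²·K).
C_land = 1460 × 884 × 1.00 = 1.29×10^6 J/(m²·K).
Undamped amplitude ∝ 1/C, so A_land/A_ocean = C_ocean/C_land = 585.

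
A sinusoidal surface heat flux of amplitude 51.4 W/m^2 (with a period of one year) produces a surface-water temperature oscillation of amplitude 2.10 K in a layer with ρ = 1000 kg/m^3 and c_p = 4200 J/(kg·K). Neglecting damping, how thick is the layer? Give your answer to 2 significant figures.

ω = 2π / 3.15×10^7 s = 1.99×10^-7 s⁻¹.
Required C = F₀ / (A ω) = 51.4 / (2.10 × 1.99×10^-7) = 1.23×10^8 J/(m²·K).
D = C / (ρ c_p) = 1.23×10^8 / (1000 × 4200) = 29.2 m.

29 m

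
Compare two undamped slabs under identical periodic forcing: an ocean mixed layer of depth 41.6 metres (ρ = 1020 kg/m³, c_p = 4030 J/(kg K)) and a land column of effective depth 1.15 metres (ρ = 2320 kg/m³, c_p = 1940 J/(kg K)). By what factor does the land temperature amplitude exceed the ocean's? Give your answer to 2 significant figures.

C_ocean = 1020 × 4030 × 41.6 = 1.71×10^8 J/(m²·K).
C_land = 2320 × 1940 × 1.15 = 5.18×10^6 J/(m²·K).
Undamped amplitude ∝ 1/C, so A_land/A_ocean = C_ocean/C_land = 33.0.

33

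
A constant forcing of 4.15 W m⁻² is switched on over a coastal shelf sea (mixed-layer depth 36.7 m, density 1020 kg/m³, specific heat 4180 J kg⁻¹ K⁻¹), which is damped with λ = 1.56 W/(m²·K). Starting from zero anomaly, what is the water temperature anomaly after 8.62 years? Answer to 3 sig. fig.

2.48 K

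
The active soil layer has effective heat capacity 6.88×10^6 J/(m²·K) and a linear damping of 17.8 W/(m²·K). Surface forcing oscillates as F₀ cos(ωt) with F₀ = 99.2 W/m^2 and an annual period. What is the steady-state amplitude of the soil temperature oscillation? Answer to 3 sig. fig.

Areal heat capacity C = 6.88×10^6 J/(m²·K) (given).
Angular frequency ω = 2π / T = 2π / 3.15×10^7 s = 1.99×10^-7 s⁻¹.
√((Cω)² + λ²) = √((1.37)² + 17.8²) = 17.9 W/(m²·K).
Amplitude A = F₀ / √((Cω)²+λ²) = 99.2 / 17.9 = 5.56 K.

5.56 K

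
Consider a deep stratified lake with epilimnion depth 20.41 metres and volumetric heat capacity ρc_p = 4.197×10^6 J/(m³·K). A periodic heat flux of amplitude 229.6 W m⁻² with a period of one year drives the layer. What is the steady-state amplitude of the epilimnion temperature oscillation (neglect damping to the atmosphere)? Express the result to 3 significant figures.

13.5 K

Areal heat capacity C = ρc_p × D = 4.197×10^6 × 20.41 = 8.57×10^7 J/(m^2 K).
Angular frequency ω = 2π / T = 2π / 3.15×10^7 s = 1.99×10^-7 s⁻¹.
Cω = 8.57×10^7 × 1.99×10^-7 = 17.1 W/(m²·K).
Amplitude A = F₀ / (Cω) = 229.6 / 17.1 = 13.5 K.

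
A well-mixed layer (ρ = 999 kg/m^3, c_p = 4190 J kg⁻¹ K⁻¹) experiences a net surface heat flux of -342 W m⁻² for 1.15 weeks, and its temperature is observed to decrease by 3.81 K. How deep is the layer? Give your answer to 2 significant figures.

15 m

Heat input Q = F Δt = -342 × 6.96×10^5 s = -2.38×10^8 J/m².
Required areal heat capacity C = Q / ΔT = 6.24×10^7 J/(m²·K).
Depth D = C / (ρ c_p) = 6.24×10^7 / (999 × 4190) = 14.9 m.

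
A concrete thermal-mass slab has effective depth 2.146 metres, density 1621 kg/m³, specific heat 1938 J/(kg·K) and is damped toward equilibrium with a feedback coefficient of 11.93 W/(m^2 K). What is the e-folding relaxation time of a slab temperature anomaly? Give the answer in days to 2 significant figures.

6.5 days

Areal heat capacity C = ρ c_p D = 1621 × 1938 × 2.146 = 6.74×10^6 J/(m^2 K).
Relaxation time τ = C / λ = 6.74×10^6 / 11.93 = 5.65×10^5 s.
In days: 5.65×10^5 s / (86400 s/day) = 6.54 days.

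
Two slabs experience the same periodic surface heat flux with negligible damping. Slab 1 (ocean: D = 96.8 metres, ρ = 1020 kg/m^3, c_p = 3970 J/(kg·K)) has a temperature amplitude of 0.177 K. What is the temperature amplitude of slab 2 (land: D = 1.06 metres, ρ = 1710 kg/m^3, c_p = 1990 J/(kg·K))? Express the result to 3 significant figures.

19.2 K

C_ocean = 3.92×10^8 J/(m²·K); C_land = 3.61×10^6 J/(m²·K).
A ∝ 1/C ⇒ A_land = A_ocean × C_ocean/C_land = 0.177 × 109 = 19.2 K.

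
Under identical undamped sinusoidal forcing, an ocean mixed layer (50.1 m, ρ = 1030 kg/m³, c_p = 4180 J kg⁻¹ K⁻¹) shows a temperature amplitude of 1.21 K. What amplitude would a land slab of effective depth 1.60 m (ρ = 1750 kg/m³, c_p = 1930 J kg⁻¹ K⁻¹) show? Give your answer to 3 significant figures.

C_ocean = 2.16×10^8 J/(m²·K); C_land = 5.40×10^6 J/(m²·K).
A ∝ 1/C ⇒ A_land = A_ocean × C_ocean/C_land = 1.21 × 39.9 = 48.3 K.

48.3 K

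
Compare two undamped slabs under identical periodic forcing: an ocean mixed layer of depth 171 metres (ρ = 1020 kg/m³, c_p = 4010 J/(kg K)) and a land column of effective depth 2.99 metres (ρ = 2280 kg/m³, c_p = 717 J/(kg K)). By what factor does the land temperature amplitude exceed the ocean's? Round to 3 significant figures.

C_ocean = 1020 × 4010 × 171 = 6.99×10^8 J/(m²·K).
C_land = 2280 × 717 × 2.99 = 4.89×10^6 J/(m²·K).
Undamped amplitude ∝ 1/C, so A_land/A_ocean = C_ocean/C_land = 143.

143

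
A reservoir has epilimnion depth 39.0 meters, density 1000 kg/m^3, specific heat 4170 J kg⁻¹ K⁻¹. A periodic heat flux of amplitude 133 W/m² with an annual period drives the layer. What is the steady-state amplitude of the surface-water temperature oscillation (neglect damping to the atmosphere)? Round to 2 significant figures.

4.1 K

Areal heat capacity C = ρ c_p D = 1000 × 4170 × 39.0 = 1.63×10^8 J/(m²·K).
Angular frequency ω = 2π / T = 2π / 3.15×10^7 s = 1.99×10^-7 s⁻¹.
Cω = 1.63×10^8 × 1.99×10^-7 = 32.4 W/(m²·K).
Amplitude A = F₀ / (Cω) = 133 / 32.4 = 4.10 K.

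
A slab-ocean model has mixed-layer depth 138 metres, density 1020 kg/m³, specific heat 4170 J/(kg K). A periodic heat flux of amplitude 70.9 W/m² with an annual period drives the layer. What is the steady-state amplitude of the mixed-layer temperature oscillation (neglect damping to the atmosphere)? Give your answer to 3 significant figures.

0.606 K

Areal heat capacity C = ρ c_p D = 1020 × 4170 × 138 = 5.87×10^8 J/(m^2 K).
Angular frequency ω = 2π / T = 2π / 3.15×10^7 s = 1.99×10^-7 s⁻¹.
Cω = 5.87×10^8 × 1.99×10^-7 = 117 W/(m²·K).
Amplitude A = F₀ / (Cω) = 70.9 / 117 = 0.606 K.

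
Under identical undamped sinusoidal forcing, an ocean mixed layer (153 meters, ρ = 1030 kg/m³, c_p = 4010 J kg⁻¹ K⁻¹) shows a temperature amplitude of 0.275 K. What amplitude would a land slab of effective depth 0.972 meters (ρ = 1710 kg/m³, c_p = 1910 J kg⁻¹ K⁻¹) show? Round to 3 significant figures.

54.7 K

C_ocean = 6.32×10^8 J/(m²·K); C_land = 3.17×10^6 J/(m²·K).
A ∝ 1/C ⇒ A_land = A_ocean × C_ocean/C_land = 0.275 × 199 = 54.7 K.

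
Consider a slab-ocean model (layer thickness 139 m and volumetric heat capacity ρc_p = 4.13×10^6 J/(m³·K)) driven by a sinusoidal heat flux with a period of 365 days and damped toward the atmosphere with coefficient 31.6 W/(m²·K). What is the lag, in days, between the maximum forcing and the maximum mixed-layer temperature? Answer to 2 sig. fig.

76 days

Areal heat capacity C = ρc_p × D = 4.13×10^6 × 139 = 5.74×10^8 J/(m^2 K).
ω = 2π / 3.15×10^7 s = 1.99×10^-7 s⁻¹.
Phase lag φ = arctan(Cω/λ) = arctan(114/31.6) = 1.30 rad.
Time lag = φ / ω = 1.30 / 1.99×10^-7 = 6.53×10^6 s = 75.6 days.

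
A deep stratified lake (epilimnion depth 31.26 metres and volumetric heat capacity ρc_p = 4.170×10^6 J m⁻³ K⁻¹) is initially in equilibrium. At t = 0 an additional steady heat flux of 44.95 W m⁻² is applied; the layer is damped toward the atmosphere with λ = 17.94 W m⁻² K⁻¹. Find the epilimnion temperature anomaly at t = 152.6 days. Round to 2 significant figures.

2.1 K

Areal heat capacity C = ρc_p × D = 4.170×10^6 × 31.26 = 1.30×10^8 J m⁻² K⁻¹.
τ = C / λ = 1.30×10^8 / 17.94 = 7.27×10^6 s.
Equilibrium anomaly ΔT_eq = F / λ = 44.95 / 17.94 = 2.51 K.
t = 152.6 days = 1.32×10^7 s, so t/τ = 1.81.
ΔT(t) = ΔT_eq (1 − e^(−t/τ)) = 2.51 × (1 − e^−1.81) = 2.10 K.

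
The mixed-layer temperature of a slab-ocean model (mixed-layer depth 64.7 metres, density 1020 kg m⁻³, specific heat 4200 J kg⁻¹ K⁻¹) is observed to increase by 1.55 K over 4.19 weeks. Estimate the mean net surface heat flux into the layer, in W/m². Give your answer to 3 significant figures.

Areal heat capacity C = ρ c_p D = 1020 × 4200 × 64.7 = 2.77×10^8 J m⁻² K⁻¹.
Required heat per unit area: Q = C ΔT = 2.77×10^8 × 1.55 = 4.30×10^8 J/m².
Flux F = Q / Δt = 4.30×10^8 / 2.53×10^6 s = 170 W/m².

170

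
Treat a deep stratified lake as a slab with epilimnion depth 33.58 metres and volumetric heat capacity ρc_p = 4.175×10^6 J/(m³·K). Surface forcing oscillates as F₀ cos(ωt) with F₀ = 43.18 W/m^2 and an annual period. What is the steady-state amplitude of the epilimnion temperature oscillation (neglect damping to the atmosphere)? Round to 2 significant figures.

Areal heat capacity C = ρc_p × D = 4.175×10^6 × 33.58 = 1.40×10^8 J m⁻² K⁻¹.
Angular frequency ω = 2π / T = 2π / 3.15×10^7 s = 1.99×10^-7 s⁻¹.
Cω = 1.40×10^8 × 1.99×10^-7 = 27.9 W/(m²·K).
Amplitude A = F₀ / (Cω) = 43.18 / 27.9 = 1.55 K.

1.5 K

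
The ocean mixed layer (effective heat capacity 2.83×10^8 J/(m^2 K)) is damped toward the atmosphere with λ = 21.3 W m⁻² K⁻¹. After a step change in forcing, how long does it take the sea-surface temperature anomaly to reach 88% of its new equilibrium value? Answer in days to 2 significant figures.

330 days

Areal heat capacity C = 2.83×10^8 J/(m^2 K) (given).
τ = C / λ = 2.83×10^8 / 21.3 = 1.33×10^7 s.
Fraction reached: 1 − e^(−t/τ) = 0.88 ⇒ t = −τ ln(1 − 0.88) = τ × 2.12.
t = 2.82×10^7 s = 326 days.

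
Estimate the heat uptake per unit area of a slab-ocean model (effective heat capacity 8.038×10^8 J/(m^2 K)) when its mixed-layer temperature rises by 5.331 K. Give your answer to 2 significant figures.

4.3×10^9

Areal heat capacity C = 8.038×10^8 J/(m^2 K) (given).
ΔQ = C ΔT = 8.04×10^8 × 5.331 = 4.29×10^9 J/m².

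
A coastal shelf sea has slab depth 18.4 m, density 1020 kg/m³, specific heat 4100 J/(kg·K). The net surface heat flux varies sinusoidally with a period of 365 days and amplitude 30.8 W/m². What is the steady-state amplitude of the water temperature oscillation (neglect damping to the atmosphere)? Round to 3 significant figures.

2.01 K

Areal heat capacity C = ρ c_p D = 1020 × 4100 × 18.4 = 7.69×10^7 J m⁻² K⁻¹.
Angular frequency ω = 2π / T = 2π / 3.15×10^7 s = 1.99×10^-7 s⁻¹.
Cω = 7.69×10^7 × 1.99×10^-7 = 15.3 W/(m²·K).
Amplitude A = F₀ / (Cω) = 30.8 / 15.3 = 2.01 K.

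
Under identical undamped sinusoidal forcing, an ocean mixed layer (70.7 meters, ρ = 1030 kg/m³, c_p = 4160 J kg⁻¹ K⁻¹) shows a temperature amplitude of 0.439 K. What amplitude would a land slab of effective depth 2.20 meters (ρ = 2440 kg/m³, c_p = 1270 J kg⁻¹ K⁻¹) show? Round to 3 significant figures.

19.5 K

C_ocean = 3.03×10^8 J/(m²·K); C_land = 6.82×10^6 J/(m²·K).
A ∝ 1/C ⇒ A_land = A_ocean × C_ocean/C_land = 0.439 × 44.4 = 19.5 K.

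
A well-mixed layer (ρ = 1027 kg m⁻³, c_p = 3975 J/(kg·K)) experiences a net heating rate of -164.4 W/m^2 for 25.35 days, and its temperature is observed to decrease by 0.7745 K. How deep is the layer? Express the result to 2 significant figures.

110 m

Heat input Q = F Δt = -164.4 × 2.19×10^6 s = -3.60×10^8 J/m².
Required areal heat capacity C = Q / ΔT = 4.65×10^8 J/(m²·K).
Depth D = C / (ρ c_p) = 4.65×10^8 / (1027 × 3975) = 114 m.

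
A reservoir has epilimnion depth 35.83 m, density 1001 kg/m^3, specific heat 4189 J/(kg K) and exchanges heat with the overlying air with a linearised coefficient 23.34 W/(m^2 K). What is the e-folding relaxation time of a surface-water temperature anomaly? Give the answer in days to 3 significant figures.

74.5 days

Areal heat capacity C = ρ c_p D = 1001 × 4189 × 35.83 = 1.50×10^8 J/(m^2 K).
Relaxation time τ = C / λ = 1.50×10^8 / 23.34 = 6.44×10^6 s.
In days: 6.44×10^6 s / (86400 s/day) = 74.5 days.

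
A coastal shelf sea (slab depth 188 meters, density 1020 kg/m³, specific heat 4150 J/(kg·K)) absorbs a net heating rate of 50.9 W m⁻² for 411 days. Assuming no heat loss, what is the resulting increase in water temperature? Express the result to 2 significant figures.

Areal heat capacity C = ρ c_p D = 1020 × 4150 × 188 = 7.96×10^8 J/(m²·K).
Net heat input Q = F Δt = 50.9 × (411 days × 86400 s/day) = 1.81×10^9 J/m².
ΔT = Q / C = 1.81×10^9 / 7.96×10^8 = 2.27 K.

2.3 K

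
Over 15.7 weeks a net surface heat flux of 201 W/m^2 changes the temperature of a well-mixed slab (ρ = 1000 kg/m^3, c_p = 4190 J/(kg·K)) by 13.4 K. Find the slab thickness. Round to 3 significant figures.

Heat input Q = F Δt = 201 × 9.50×10^6 s = 1.91×10^9 J/m².
Required areal heat capacity C = Q / ΔT = 1.42×10^8 J/(m²·K).
Depth D = C / (ρ c_p) = 1.42×10^8 / (1000 × 4190) = 34.0 m.

34.0 m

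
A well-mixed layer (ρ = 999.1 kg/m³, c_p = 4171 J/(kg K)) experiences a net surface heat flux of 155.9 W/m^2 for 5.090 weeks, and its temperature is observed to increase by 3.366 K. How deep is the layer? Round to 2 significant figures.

34 m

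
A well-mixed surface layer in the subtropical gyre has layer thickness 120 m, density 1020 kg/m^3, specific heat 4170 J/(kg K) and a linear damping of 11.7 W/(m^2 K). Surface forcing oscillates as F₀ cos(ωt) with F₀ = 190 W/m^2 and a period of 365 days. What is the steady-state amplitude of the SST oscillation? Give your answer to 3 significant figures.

Areal heat capacity C = ρ c_p D = 1020 × 4170 × 120 = 5.10×10^8 J m⁻² K⁻¹.
Angular frequency ω = 2π / T = 2π / 3.15×10^7 s = 1.99×10^-7 s⁻¹.
√((Cω)² + λ²) = √((102)² + 11.7²) = 102 W/(m²·K).
Amplitude A = F₀ / √((Cω)²+λ²) = 190 / 102 = 1.86 K.

1.86 K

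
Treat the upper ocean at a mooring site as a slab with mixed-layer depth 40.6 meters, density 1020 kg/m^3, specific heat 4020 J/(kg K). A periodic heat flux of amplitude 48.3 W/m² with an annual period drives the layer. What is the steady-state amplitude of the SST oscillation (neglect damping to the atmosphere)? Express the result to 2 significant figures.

1.5 K

Areal heat capacity C = ρ c_p D = 1020 × 4020 × 40.6 = 1.66×10^8 J/(m^2 K).
Angular frequency ω = 2π / T = 2π / 3.15×10^7 s = 1.99×10^-7 s⁻¹.
Cω = 1.66×10^8 × 1.99×10^-7 = 33.2 W/(m²·K).
Amplitude A = F₀ / (Cω) = 48.3 / 33.2 = 1.46 K.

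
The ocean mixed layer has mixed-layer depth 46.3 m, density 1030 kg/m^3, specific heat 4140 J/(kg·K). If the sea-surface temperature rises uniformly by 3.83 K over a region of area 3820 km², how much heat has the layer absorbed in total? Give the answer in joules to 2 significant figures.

2.9×10^18 J

Areal heat capacity C = ρ c_p D = 1030 × 4140 × 46.3 = 1.97×10^8 J/(m²·K).
Heat per unit area: q = C ΔT = 1.97×10^8 × 3.83 = 7.56×10^8 J/m².
Total heat: Q = q × A = 7.56×10^8 × (3820 × 10⁶ m²) = 2.89×10^18 J.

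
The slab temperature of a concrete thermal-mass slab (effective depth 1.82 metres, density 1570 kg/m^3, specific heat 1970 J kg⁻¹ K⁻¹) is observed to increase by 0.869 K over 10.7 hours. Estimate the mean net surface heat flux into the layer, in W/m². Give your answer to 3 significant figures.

Areal heat capacity C = ρ c_p D = 1570 × 1970 × 1.82 = 5.63×10^6 J/(m^2 K).
Required heat per unit area: Q = C ΔT = 5.63×10^6 × 0.869 = 4.89×10^6 J/m².
Flux F = Q / Δt = 4.89×10^6 / 38500 s = 127 W/m².

127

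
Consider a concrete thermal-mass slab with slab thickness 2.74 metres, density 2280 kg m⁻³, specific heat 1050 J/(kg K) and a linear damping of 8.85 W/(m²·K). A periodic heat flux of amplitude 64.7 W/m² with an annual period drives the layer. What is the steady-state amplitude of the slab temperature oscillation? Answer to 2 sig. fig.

Areal heat capacity C = ρ c_p D = 2280 × 1050 × 2.74 = 6.56×10^6 J m⁻² K⁻¹.
Angular frequency ω = 2π / T = 2π / 3.15×10^7 s = 1.99×10^-7 s⁻¹.
√((Cω)² + λ²) = √((1.31)² + 8.85²) = 8.95 W/(m²·K).
Amplitude A = F₀ / √((Cω)²+λ²) = 64.7 / 8.95 = 7.23 K.

7.2 K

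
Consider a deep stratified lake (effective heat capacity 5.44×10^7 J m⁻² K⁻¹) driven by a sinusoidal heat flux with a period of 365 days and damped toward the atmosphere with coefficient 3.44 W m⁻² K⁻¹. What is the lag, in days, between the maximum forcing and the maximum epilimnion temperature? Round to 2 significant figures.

Areal heat capacity C = 5.44×10^7 J m⁻² K⁻¹ (given).
ω = 2π / 3.15×10^7 s = 1.99×10^-7 s⁻¹.
Phase lag φ = arctan(Cω/λ) = arctan(10.8/3.44) = 1.26 rad.
Time lag = φ / ω = 1.26 / 1.99×10^-7 = 6.34×10^6 s = 73.4 days.

73 days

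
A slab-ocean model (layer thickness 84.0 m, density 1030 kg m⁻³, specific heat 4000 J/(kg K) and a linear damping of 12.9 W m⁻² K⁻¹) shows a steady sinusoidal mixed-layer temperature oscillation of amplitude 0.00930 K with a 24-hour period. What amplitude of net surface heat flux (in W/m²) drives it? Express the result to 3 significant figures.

Areal heat capacity C = ρ c_p D = 1030 × 4000 × 84.0 = 3.46×10^8 J/(m²·K).
ω = 2π / 86400 s = 7.27×10^-5 s⁻¹.
√((Cω)² + λ²) = √((25200)² + 12.9²) = 25200 W/(m²·K).
F₀ = A × √((Cω)²+λ²) = 0.00930 × 25200 = 234 W/m².

234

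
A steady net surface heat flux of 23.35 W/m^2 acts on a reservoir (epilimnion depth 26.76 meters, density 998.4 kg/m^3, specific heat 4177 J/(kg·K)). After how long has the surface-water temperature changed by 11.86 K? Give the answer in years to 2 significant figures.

1.8 years

Areal heat capacity C = ρ c_p D = 998.4 × 4177 × 26.76 = 1.12×10^8 J/(m^2 K).
Time required: Δt = C ΔT / F = 1.12×10^8 × 11.86 / 23.35 = 5.67×10^7 s.
In years: 5.67×10^7 s / (3.156×10^7 s/year) = 1.80 years.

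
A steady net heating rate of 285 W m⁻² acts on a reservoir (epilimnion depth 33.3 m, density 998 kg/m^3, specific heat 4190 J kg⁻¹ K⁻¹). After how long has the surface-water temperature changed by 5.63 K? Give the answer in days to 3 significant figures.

31.8 days

Areal heat capacity C = ρ c_p D = 998 × 4190 × 33.3 = 1.39×10^8 J m⁻² K⁻¹.
Time required: Δt = C ΔT / F = 1.39×10^8 × 5.63 / 285 = 2.75×10^6 s.
In days: 2.75×10^6 s / (86400 s/day) = 31.8 days.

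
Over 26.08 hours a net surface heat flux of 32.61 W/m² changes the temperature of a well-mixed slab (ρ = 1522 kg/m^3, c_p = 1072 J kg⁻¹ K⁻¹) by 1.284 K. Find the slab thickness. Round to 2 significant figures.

Heat input Q = F Δt = 32.61 × 93900 s = 3.06×10^6 J/m².
Required areal heat capacity C = Q / ΔT = 2.38×10^6 J/(m²·K).
Depth D = C / (ρ c_p) = 2.38×10^6 / (1522 × 1072) = 1.46 m.

1.5 m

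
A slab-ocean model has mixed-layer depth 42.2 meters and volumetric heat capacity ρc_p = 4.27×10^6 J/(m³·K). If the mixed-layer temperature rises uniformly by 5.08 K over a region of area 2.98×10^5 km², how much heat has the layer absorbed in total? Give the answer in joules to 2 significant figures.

Areal heat capacity C = ρc_p × D = 4.27×10^6 × 42.2 = 1.80×10^8 J/(m²·K).
Heat per unit area: q = C ΔT = 1.80×10^8 × 5.08 = 9.15×10^8 J/m².
Total heat: Q = q × A = 9.15×10^8 × (2.98×10^5 × 10⁶ m²) = 2.73×10^20 J.

2.7×10^20 J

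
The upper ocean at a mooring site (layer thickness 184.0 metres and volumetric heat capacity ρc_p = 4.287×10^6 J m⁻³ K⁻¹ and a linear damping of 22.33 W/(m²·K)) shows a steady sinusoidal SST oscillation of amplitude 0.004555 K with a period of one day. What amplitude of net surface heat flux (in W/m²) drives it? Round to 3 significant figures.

261

Areal heat capacity C = ρc_p × D = 4.287×10^6 × 184.0 = 7.89×10^8 J/(m^2 K).
ω = 2π / 86400 s = 7.27×10^-5 s⁻¹.
√((Cω)² + λ²) = √((57400)² + 22.33²) = 57400 W/(m²·K).
F₀ = A × √((Cω)²+λ²) = 0.004555 × 57400 = 261 W/m².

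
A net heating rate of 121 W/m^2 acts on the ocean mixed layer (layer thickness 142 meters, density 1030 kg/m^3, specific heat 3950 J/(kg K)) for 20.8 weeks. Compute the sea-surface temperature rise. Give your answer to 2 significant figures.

2.6 K

Areal heat capacity C = ρ c_p D = 1030 × 3950 × 142 = 5.78×10^8 J m⁻² K⁻¹.
Net heat input Q = F Δt = 121 × (20.8 weeks × 6.048×10^5 s/week) = 1.52×10^9 J/m².
ΔT = Q / C = 1.52×10^9 / 5.78×10^8 = 2.63 K.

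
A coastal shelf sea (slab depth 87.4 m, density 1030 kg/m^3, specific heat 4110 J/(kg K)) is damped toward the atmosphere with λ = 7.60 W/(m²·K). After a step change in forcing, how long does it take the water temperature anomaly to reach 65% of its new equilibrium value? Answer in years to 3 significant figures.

1.62 years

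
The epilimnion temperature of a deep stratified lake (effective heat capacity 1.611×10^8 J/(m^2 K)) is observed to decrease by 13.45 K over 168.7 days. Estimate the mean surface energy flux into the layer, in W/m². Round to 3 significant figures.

Areal heat capacity C = 1.611×10^8 J/(m^2 K) (given).
Required heat per unit area: Q = C ΔT = 1.61×10^8 × -13.45 = -2.17×10^9 J/m².
Flux F = Q / Δt = -2.17×10^9 / 1.46×10^7 s = -149 W/m².

-149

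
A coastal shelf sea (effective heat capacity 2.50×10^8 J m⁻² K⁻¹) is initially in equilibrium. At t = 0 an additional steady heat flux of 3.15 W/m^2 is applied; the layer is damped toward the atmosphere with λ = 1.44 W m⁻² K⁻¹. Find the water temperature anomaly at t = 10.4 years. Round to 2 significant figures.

1.9 K

Areal heat capacity C = 2.50×10^8 J m⁻² K⁻¹ (given).
τ = C / λ = 2.50×10^8 / 1.44 = 1.74×10^8 s.
Equilibrium anomaly ΔT_eq = F / λ = 3.15 / 1.44 = 2.19 K.
t = 10.4 years = 3.28×10^8 s, so t/τ = 1.89.
ΔT(t) = ΔT_eq (1 − e^(−t/τ)) = 2.19 × (1 − e^−1.89) = 1.86 K.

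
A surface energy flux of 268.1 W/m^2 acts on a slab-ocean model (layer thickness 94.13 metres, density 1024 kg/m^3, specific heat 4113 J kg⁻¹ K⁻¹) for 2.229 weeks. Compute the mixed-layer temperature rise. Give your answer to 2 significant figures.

Areal heat capacity C = ρ c_p D = 1024 × 4113 × 94.13 = 3.96×10^8 J m⁻² K⁻¹.
Net heat input Q = F Δt = 268.1 × (2.229 weeks × 6.048×10^5 s/week) = 3.61×10^8 J/m².
ΔT = Q / C = 3.61×10^8 / 3.96×10^8 = 0.912 K.

0.91 K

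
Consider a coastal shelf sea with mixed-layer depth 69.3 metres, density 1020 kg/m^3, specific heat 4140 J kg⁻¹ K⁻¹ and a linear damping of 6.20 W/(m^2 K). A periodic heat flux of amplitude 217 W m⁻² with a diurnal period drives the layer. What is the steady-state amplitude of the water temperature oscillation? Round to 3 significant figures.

0.0102 K

Areal heat capacity C = ρ c_p D = 1020 × 4140 × 69.3 = 2.93×10^8 J/(m^2 K).
Angular frequency ω = 2π / T = 2π / 86400 s = 7.27×10^-5 s⁻¹.
√((Cω)² + λ²) = √((21300)² + 6.20²) = 21300 W/(m²·K).
Amplitude A = F₀ / √((Cω)²+λ²) = 217 / 21300 = 0.0102 K.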